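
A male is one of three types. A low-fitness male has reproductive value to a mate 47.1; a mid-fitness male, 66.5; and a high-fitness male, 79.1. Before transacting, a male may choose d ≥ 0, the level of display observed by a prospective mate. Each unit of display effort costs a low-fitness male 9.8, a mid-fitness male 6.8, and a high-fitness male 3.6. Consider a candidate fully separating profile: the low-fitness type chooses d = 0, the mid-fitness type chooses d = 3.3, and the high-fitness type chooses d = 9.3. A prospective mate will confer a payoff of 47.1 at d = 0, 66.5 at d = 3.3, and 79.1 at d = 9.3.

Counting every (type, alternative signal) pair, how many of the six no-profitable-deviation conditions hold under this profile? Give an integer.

3

High-fitness (own payoff 79.1 − 3.6×9.3 = 45.62): to d=0 gives 47.1 → profitable ✗; to d=3.3 gives 66.5 − 3.6×3.3 = 54.62 → profitable ✗.
Low-fitness (own payoff 47.1): to d=3.3 gives 66.5 − 9.8×3.3 = 34.16 → no gain ✓; to d=9.3 gives 79.1 − 9.8×9.3 = -12.04 → no gain ✓.
Mid-fitness (own payoff 66.5 − 6.8×3.3 = 44.06): to d=0 gives 47.1 → profitable ✗; to d=9.3 gives 79.1 − 6.8×9.3 = 15.86 → no gain ✓.
3 of the 6 constraints hold; not an equilibrium.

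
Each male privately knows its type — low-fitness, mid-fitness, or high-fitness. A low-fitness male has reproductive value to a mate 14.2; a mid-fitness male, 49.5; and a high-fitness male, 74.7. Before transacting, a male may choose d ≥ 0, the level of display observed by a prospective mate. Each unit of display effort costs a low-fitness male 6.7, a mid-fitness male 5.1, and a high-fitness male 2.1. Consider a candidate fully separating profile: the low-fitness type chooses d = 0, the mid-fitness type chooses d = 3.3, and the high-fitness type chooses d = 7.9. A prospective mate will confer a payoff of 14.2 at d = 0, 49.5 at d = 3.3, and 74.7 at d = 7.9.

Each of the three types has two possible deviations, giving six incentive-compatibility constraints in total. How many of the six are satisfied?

3

Mid-fitness (own payoff 49.5 − 5.1×3.3 = 32.67): to d=0 gives 14.2 → no gain ✓; to d=7.9 gives 74.7 − 5.1×7.9 = 34.41 → profitable ✗.
Low-fitness (own payoff 14.2): to d=3.3 gives 49.5 − 6.7×3.3 = 27.39 → profitable ✗; to d=7.9 gives 74.7 − 6.7×7.9 = 21.77 → profitable ✗.
High-fitness (own payoff 74.7 − 2.1×7.9 = 58.11): to d=0 gives 14.2 → no gain ✓; to d=3.3 gives 49.5 − 2.1×3.3 = 42.57 → no gain ✓.
3 of the 6 constraints hold; not an equilibrium.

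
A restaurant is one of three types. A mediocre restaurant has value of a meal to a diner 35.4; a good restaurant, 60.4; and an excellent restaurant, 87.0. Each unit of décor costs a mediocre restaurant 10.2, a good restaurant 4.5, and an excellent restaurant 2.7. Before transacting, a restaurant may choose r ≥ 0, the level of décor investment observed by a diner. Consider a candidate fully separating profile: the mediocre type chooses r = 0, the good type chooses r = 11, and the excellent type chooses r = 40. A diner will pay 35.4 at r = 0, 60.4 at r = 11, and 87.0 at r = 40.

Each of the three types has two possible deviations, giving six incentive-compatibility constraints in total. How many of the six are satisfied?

Good (own payoff 60.4 − 4.5×11 = 10.9): to r=0 gives 35.4 → profitable ✗; to r=40 gives 87.0 − 4.5×40 = -93 → no gain ✓.
Excellent (own payoff 87.0 − 2.7×40 = -21): to r=0 gives 35.4 → profitable ✗; to r=11 gives 60.4 − 2.7×11 = 30.7 → profitable ✗.
Mediocre (own payoff 35.4): to r=11 gives 60.4 − 10.2×11 = -51.8 → no gain ✓; to r=40 gives 87.0 − 10.2×40 = -321 → no gain ✓.
3 of the 6 constraints hold; not an equilibrium.

3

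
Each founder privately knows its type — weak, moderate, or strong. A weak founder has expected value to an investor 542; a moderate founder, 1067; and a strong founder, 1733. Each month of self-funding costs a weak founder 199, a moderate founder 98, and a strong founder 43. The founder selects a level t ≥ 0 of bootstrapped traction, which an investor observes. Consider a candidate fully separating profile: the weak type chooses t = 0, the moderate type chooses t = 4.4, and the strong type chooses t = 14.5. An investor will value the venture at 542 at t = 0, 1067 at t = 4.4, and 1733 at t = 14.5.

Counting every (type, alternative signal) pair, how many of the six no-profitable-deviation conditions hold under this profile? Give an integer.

Moderate (own payoff 1067 − 98×4.4 = 635.8): to t=0 gives 542 → no gain ✓; to t=14.5 gives 1733 − 98×14.5 = 312 → no gain ✓.
Weak (own payoff 542): to t=4.4 gives 1067 − 199×4.4 = 191.4 → no gain ✓; to t=14.5 gives 1733 − 199×14.5 = -1152.5 → no gain ✓.
Strong (own payoff 1733 − 43×14.5 = 1109.5): to t=0 gives 542 → no gain ✓; to t=4.4 gives 1067 − 43×4.4 = 877.8 → no gain ✓.
6 of the 6 constraints hold; this profile is a separating equilibrium.

6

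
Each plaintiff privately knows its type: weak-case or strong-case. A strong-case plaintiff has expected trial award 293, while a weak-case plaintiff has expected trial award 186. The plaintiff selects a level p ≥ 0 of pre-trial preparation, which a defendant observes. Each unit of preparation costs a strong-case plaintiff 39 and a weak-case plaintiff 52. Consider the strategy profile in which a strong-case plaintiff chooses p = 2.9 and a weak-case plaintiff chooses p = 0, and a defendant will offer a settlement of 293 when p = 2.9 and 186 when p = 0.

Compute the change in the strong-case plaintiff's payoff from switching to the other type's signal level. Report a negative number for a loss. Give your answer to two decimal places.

6.10

Playing p = 2.9 the strong-case plaintiff receives 293 − 39 × 2.9 = 179.9.
Deviating to p = 0 yields 186 instead.
Gain from deviating: 186 − 179.9 = 6.10.
The gain is positive, so the strong-case type's incentive-compatibility constraint is violated — this profile is not a separating equilibrium.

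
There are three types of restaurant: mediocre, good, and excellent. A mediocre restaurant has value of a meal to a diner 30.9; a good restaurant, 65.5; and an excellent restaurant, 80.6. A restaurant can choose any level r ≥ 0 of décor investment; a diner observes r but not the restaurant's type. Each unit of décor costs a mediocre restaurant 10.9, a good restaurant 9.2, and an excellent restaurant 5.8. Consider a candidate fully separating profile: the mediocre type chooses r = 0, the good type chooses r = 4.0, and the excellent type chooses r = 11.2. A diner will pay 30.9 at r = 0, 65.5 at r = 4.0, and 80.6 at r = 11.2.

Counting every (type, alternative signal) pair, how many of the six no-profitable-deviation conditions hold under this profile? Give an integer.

3

Good (own payoff 65.5 − 9.2×4.0 = 28.7): to r=0 gives 30.9 → profitable ✗; to r=11.2 gives 80.6 − 9.2×11.2 = -22.44 → no gain ✓.
Mediocre (own payoff 30.9): to r=4.0 gives 65.5 − 10.9×4.0 = 21.9 → no gain ✓; to r=11.2 gives 80.6 − 10.9×11.2 = -41.48 → no gain ✓.
Excellent (own payoff 80.6 − 5.8×11.2 = 15.64): to r=0 gives 30.9 → profitable ✗; to r=4.0 gives 65.5 − 5.8×4.0 = 42.3 → profitable ✗.
3 of the 6 constraints hold; not an equilibrium.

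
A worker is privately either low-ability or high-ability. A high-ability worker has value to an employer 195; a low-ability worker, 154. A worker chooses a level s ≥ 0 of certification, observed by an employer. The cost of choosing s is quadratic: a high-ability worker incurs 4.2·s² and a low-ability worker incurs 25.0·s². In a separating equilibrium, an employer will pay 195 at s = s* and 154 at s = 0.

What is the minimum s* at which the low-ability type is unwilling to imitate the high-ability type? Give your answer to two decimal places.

1.28

The low-ability type at s = 0 receives 154; imitating at s* yields 195 − 25.0·s*².
Indifference: 154 = 195 − 25.0·s*², so s*² = (195 − 154) / 25.0 = 1.64.
s* = √1.64 ≈ 1.28.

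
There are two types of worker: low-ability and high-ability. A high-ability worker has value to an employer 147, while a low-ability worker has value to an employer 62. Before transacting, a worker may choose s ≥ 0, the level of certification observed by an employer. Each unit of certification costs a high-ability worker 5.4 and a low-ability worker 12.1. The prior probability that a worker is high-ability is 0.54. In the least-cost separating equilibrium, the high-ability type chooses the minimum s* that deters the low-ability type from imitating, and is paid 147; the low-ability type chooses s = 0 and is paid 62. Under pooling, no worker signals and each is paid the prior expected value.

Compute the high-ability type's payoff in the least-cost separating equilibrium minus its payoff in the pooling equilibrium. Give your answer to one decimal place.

1.2

Least-cost separating signal: s* solves 62 = 147 − 12.1·s*, so s* = (147 − 62)/12.1 ≈ 7.0248.
High-ability type's separating payoff: 147 − 5.4 × s* = 147 − 5.4 × (147 − 62)/12.1 = 147 − 459/12.1 ≈ 109.066.
Pooling payoff: 0.54 × 147 + 0.46 × 62 = 107.9.
Difference: 109.066 − 107.9 = 1.166, i.e. 1.2 to one decimal place.
The high-ability type prefers to separate.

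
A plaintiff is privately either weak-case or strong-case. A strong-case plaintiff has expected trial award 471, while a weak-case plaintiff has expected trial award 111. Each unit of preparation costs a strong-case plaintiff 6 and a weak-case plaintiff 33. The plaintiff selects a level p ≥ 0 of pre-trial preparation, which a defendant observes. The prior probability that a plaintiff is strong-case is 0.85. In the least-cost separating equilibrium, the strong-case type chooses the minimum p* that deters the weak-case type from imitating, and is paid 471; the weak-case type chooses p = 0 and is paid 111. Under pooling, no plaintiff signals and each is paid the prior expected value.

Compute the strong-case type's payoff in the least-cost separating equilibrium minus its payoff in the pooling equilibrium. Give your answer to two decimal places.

-11.45

Least-cost separating signal: p* solves 111 = 471 − 33·p*, so p* = (471 − 111)/33 ≈ 10.9091.
Strong-case type's separating payoff: 471 − 6 × p* = 471 − 6 × (471 − 111)/33 = 471 − 2160/33 ≈ 405.5455.
Pooling payoff: 0.85 × 471 + 0.15 × 111 = 417.
Difference: 405.5455 − 417 = -11.4545, i.e. -11.45 to two decimal places.
The strong-case type would prefer the pooling outcome.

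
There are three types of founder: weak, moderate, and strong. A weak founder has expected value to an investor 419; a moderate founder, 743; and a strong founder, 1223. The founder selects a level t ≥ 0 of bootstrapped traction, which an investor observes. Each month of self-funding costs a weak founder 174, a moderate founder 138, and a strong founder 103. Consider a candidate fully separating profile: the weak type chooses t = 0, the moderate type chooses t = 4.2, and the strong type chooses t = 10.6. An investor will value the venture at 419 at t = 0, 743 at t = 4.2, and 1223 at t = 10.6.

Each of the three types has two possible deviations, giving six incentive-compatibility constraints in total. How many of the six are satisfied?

Weak (own payoff 419): to t=4.2 gives 743 − 174×4.2 = 12.2 → no gain ✓; to t=10.6 gives 1223 − 174×10.6 = -621.4 → no gain ✓.
Strong (own payoff 1223 − 103×10.6 = 131.2): to t=0 gives 419 → profitable ✗; to t=4.2 gives 743 − 103×4.2 = 310.4 → profitable ✗.
Moderate (own payoff 743 − 138×4.2 = 163.4): to t=0 gives 419 → profitable ✗; to t=10.6 gives 1223 − 138×10.6 = -239.8 → no gain ✓.
3 of the 6 constraints hold; not an equilibrium.

3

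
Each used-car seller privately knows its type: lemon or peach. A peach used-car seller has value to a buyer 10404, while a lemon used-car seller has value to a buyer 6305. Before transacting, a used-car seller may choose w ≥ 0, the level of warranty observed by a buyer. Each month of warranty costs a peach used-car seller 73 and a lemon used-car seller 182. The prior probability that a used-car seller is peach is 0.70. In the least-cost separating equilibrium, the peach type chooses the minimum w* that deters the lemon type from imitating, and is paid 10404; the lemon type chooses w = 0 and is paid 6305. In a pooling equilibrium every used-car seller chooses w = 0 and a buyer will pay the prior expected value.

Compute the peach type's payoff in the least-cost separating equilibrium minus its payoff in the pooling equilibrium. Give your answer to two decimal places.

-414.40

Least-cost separating signal: w* solves 6305 = 10404 − 182·w*, so w* = (10404 − 6305)/182 ≈ 22.5220.
Peach type's separating payoff: 10404 − 73 × w* = 10404 − 73 × (10404 − 6305)/182 = 10404 − 299227/182 ≈ 8759.8956.
Pooling payoff: 0.70 × 10404 + 0.30 × 6305 = 9174.3.
Difference: 8759.8956 − 9174.3 = -414.4044, i.e. -414.40 to two decimal places.
The peach type would prefer the pooling outcome.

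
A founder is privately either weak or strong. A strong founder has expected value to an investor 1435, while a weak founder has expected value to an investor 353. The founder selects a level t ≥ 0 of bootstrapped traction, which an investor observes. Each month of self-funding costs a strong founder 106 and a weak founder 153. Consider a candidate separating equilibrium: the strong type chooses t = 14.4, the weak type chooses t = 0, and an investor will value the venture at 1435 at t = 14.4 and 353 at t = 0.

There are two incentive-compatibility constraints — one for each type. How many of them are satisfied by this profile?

Weak type: stay at 0 → 353; mimic → 1435 − 153 × 14.4 = -768.2. IC holds (353 ≥ -768.2).
Strong type: signal → 1435 − 106 × 14.4 = -91.4; deviate to 0 → 353. IC fails (-91.4 < 353).
1 of 2 constraints hold, so this profile is not an equilibrium.

1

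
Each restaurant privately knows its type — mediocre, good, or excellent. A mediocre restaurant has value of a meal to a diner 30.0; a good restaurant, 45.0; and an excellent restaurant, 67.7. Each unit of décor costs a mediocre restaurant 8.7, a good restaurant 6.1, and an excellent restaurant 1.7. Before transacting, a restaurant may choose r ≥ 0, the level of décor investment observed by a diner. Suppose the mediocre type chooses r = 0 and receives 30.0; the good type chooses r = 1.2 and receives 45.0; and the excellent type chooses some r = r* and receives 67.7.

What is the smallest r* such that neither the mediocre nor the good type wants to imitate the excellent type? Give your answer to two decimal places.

Mediocre type (on-path payoff 30.0) won't mimic when 30.0 ≥ 67.7 − 8.7·r*, i.e. r* ≥ 4.33.
Good type (on-path payoff 45.0 − 6.1×1.2 = 37.68) won't mimic when 37.68 ≥ 67.7 − 6.1·r*, i.e. r* ≥ 4.92.
Both must hold, so r* = max(4.33, 4.92) = 4.92. The good type's constraint binds.

4.92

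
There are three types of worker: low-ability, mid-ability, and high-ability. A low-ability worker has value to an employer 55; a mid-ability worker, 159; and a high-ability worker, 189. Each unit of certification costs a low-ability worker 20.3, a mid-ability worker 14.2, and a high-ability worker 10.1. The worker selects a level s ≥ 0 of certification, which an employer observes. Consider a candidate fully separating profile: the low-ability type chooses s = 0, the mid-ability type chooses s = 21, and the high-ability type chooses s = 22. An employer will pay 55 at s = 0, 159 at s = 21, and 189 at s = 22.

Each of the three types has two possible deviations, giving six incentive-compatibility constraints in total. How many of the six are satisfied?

3

Mid-ability (own payoff 159 − 14.2×21 = -139.2): to s=0 gives 55 → profitable ✗; to s=22 gives 189 − 14.2×22 = -123.4 → profitable ✗.
Low-ability (own payoff 55): to s=21 gives 159 − 20.3×21 = -267.3 → no gain ✓; to s=22 gives 189 − 20.3×22 = -257.6 → no gain ✓.
High-ability (own payoff 189 − 10.1×22 = -33.2): to s=0 gives 55 → profitable ✗; to s=21 gives 159 − 10.1×21 = -53.1 → no gain ✓.
3 of the 6 constraints hold; not an equilibrium.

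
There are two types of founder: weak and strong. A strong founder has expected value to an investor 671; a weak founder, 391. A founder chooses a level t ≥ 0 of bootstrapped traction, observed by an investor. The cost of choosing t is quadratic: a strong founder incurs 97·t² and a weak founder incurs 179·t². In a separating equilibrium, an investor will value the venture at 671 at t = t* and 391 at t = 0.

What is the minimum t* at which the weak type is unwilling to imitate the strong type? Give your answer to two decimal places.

1.25

The weak type at t = 0 receives 391; imitating at t* yields 671 − 179·t*².
Indifference: 391 = 671 − 179·t*², so t*² = (671 − 391) / 179 ≈ 1.5642.
t* = √1.5642 ≈ 1.25.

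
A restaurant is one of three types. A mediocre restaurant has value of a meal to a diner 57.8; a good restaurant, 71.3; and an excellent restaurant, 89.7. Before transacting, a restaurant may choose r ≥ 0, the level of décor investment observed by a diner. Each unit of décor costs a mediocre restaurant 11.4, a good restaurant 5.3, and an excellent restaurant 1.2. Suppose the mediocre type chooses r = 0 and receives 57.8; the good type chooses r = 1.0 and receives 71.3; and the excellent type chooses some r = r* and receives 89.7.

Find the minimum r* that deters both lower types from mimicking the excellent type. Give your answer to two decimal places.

4.47

Good type (on-path payoff 71.3 − 5.3×1.0 = 66) won't mimic when 66 ≥ 89.7 − 5.3·r*, i.e. r* ≥ 4.47.
Mediocre type (on-path payoff 57.8) won't mimic when 57.8 ≥ 89.7 − 11.4·r*, i.e. r* ≥ 2.80.
Both must hold, so r* = max(2.80, 4.47) = 4.47. The good type's constraint binds.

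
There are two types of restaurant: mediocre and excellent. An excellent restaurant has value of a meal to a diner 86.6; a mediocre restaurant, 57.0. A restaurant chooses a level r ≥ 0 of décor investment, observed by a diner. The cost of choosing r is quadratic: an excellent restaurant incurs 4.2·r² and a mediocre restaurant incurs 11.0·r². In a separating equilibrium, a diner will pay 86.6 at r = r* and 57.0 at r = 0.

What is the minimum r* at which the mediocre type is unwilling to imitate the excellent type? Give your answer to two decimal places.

The mediocre type at r = 0 receives 57.0; imitating at r* yields 86.6 − 11.0·r*².
Indifference: 57.0 = 86.6 − 11.0·r*², so r*² = (86.6 − 57.0) / 11.0 ≈ 2.6909.
r* = √2.6909 ≈ 1.64.

1.64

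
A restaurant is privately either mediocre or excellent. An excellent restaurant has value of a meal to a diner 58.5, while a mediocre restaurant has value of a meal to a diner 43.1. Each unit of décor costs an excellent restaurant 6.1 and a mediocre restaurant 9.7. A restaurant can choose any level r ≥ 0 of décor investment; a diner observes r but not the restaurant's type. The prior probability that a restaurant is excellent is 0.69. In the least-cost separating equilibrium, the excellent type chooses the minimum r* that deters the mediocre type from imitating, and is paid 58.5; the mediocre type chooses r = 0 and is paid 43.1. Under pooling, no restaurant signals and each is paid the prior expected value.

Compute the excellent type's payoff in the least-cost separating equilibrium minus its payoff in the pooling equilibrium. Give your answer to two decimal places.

Least-cost separating signal: r* solves 43.1 = 58.5 − 9.7·r*, so r* = (58.5 − 43.1)/9.7 ≈ 1.5876.
Excellent type's separating payoff: 58.5 − 6.1 × r* = 58.5 − 6.1 × (58.5 − 43.1)/9.7 = 58.5 − 93.94/9.7 ≈ 48.8155.
Pooling payoff: 0.69 × 58.5 + 0.31 × 43.1 = 53.726.
Difference: 48.8155 − 53.726 = -4.9105, i.e. -4.91 to two decimal places.
The excellent type would prefer the pooling outcome.

-4.91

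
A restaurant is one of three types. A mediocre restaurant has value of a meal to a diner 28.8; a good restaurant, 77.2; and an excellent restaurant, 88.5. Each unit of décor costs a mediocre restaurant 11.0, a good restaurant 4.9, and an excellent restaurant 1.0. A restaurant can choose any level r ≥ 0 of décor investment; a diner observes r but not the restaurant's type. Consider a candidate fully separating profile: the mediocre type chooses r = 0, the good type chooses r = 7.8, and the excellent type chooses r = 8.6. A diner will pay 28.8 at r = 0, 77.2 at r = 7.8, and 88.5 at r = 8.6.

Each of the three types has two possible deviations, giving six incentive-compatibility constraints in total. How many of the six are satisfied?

Mediocre (own payoff 28.8): to r=7.8 gives 77.2 − 11.0×7.8 = -8.6 → no gain ✓; to r=8.6 gives 88.5 − 11.0×8.6 = -6.1 → no gain ✓.
Excellent (own payoff 88.5 − 1.0×8.6 = 79.9): to r=0 gives 28.8 → no gain ✓; to r=7.8 gives 77.2 − 1.0×7.8 = 69.4 → no gain ✓.
Good (own payoff 77.2 − 4.9×7.8 = 38.98): to r=0 gives 28.8 → no gain ✓; to r=8.6 gives 88.5 − 4.9×8.6 = 46.36 → profitable ✗.
5 of the 6 constraints hold; not an equilibrium.

5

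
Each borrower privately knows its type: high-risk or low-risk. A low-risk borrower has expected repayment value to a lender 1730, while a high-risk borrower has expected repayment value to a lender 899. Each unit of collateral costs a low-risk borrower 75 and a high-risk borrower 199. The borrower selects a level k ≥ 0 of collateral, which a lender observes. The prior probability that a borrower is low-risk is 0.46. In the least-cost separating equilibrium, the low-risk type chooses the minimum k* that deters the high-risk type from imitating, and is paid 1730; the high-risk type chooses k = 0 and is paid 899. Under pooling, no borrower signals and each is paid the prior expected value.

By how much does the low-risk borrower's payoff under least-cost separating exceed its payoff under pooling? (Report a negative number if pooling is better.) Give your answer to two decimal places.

Least-cost separating signal: k* solves 899 = 1730 − 199·k*, so k* = (1730 − 899)/199 ≈ 4.1759.
Low-risk type's separating payoff: 1730 − 75 × k* = 1730 − 75 × (1730 − 899)/199 = 1730 − 62325/199 ≈ 1416.8090.
Pooling payoff: 0.46 × 1730 + 0.54 × 899 = 1281.26.
Difference: 1416.8090 − 1281.26 = 135.549, i.e. 135.55 to two decimal places.
The low-risk type prefers to separate.

135.55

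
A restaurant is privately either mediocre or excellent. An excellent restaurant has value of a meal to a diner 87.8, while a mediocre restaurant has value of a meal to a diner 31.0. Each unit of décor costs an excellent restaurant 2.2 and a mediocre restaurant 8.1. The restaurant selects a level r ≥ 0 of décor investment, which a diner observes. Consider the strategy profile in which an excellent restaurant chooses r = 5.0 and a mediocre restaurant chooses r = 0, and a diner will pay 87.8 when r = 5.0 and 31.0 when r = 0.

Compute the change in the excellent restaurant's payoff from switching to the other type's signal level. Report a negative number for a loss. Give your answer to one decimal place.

-45.8

Playing r = 5.0 the excellent restaurant receives 87.8 − 2.2 × 5.0 = 76.8.
Deviating to r = 0 yields 31.0 instead.
Gain from deviating: 31.0 − 76.8 = -45.8.
The gain is negative, so the excellent type's incentive-compatibility constraint is satisfied.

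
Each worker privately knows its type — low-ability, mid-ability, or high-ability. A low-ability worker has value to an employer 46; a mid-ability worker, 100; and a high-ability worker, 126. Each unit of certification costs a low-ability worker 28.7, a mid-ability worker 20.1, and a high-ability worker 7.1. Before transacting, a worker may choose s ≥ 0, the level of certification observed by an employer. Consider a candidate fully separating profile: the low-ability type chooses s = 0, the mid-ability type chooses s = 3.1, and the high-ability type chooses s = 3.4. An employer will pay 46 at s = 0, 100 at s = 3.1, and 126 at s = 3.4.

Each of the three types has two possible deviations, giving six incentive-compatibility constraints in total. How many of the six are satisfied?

High-ability (own payoff 126 − 7.1×3.4 = 101.86): to s=0 gives 46 → no gain ✓; to s=3.1 gives 100 − 7.1×3.1 = 77.99 → no gain ✓.
Mid-ability (own payoff 100 − 20.1×3.1 = 37.69): to s=0 gives 46 → profitable ✗; to s=3.4 gives 126 − 20.1×3.4 = 57.66 → profitable ✗.
Low-ability (own payoff 46): to s=3.1 gives 100 − 28.7×3.1 = 11.03 → no gain ✓; to s=3.4 gives 126 − 28.7×3.4 = 28.42 → no gain ✓.
4 of the 6 constraints hold; not an equilibrium.

4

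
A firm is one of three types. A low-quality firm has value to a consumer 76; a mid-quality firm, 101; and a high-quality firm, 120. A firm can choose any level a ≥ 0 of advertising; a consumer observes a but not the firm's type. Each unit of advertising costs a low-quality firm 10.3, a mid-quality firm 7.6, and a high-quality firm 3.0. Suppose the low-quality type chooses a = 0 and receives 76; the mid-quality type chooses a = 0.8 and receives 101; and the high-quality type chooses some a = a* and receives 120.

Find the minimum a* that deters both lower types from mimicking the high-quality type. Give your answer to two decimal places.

Mid-quality type (on-path payoff 101 − 7.6×0.8 = 94.92) won't mimic when 94.92 ≥ 120 − 7.6·a*, i.e. a* ≥ 3.30.
Low-quality type (on-path payoff 76) won't mimic when 76 ≥ 120 − 10.3·a*, i.e. a* ≥ 4.27.
Both must hold, so a* = max(4.27, 3.30) = 4.27. The low-quality type's constraint binds.

4.27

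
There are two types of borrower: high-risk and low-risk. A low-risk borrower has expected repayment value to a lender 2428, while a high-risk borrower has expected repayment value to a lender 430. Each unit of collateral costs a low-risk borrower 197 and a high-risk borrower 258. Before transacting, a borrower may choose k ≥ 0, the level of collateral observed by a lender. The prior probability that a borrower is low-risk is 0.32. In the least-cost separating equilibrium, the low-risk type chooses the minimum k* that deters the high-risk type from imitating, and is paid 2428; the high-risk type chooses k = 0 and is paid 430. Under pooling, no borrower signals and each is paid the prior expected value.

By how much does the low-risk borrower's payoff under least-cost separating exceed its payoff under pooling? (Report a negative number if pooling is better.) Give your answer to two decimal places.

Least-cost separating signal: k* solves 430 = 2428 − 258·k*, so k* = (2428 − 430)/258 ≈ 7.7442.
Low-risk type's separating payoff: 2428 − 197 × k* = 2428 − 197 × (2428 − 430)/258 = 2428 − 393606/258 ≈ 902.3953.
Pooling payoff: 0.32 × 2428 + 0.68 × 430 = 1069.36.
Difference: 902.3953 − 1069.36 = -166.9647, i.e. -166.96 to two decimal places.
The low-risk type would prefer the pooling outcome.

-166.96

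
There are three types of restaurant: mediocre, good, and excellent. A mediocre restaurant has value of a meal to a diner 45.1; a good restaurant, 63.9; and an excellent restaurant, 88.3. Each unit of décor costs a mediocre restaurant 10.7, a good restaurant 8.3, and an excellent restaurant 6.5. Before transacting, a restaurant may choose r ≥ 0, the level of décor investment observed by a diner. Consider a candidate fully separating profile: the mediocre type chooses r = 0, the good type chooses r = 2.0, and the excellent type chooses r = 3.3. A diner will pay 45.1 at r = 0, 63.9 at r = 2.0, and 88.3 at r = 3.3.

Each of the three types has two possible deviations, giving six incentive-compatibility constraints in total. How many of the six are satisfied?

Good (own payoff 63.9 − 8.3×2.0 = 47.3): to r=0 gives 45.1 → no gain ✓; to r=3.3 gives 88.3 − 8.3×3.3 = 60.91 → profitable ✗.
Mediocre (own payoff 45.1): to r=2.0 gives 63.9 − 10.7×2.0 = 42.5 → no gain ✓; to r=3.3 gives 88.3 − 10.7×3.3 = 52.99 → profitable ✗.
Excellent (own payoff 88.3 − 6.5×3.3 = 66.85): to r=0 gives 45.1 → no gain ✓; to r=2.0 gives 63.9 − 6.5×2.0 = 50.9 → no gain ✓.
4 of the 6 constraints hold; not an equilibrium.

4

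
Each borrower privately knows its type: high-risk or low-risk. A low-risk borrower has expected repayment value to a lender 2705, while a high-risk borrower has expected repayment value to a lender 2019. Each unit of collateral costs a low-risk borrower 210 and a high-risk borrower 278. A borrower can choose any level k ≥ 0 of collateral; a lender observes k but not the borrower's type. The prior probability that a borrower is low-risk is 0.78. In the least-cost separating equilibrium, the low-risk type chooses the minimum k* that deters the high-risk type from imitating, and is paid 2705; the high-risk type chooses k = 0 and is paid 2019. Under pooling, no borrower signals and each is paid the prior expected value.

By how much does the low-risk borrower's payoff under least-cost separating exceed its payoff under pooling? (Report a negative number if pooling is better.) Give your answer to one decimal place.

-367.3

Least-cost separating signal: k* solves 2019 = 2705 − 278·k*, so k* = (2705 − 2019)/278 ≈ 2.4676.
Low-risk type's separating payoff: 2705 − 210 × k* = 2705 − 210 × (2705 − 2019)/278 = 2705 − 144060/278 ≈ 2186.799.
Pooling payoff: 0.78 × 2705 + 0.22 × 2019 = 2554.08.
Difference: 2186.799 − 2554.08 = -367.281, i.e. -367.3 to one decimal place.
The low-risk type would prefer the pooling outcome.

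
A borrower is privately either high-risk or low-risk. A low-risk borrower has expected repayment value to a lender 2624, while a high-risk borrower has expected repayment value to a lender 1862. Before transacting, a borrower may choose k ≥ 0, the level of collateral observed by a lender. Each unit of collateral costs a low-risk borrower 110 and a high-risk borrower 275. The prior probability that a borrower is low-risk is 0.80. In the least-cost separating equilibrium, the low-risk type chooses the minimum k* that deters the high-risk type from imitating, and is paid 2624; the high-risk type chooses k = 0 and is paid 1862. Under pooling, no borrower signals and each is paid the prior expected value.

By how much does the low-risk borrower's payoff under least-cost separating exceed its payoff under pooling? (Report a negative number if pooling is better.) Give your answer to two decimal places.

-152.40

Least-cost separating signal: k* solves 1862 = 2624 − 275·k*, so k* = (2624 − 1862)/275 ≈ 2.7709.
Low-risk type's separating payoff: 2624 − 110 × k* = 2624 − 110 × (2624 − 1862)/275 = 2624 − 83820/275 = 2319.2.
Pooling payoff: 0.80 × 2624 + 0.20 × 1862 = 2471.6.
Difference: 2319.2 − 2471.6 = -152.40.
The low-risk type would prefer the pooling outcome.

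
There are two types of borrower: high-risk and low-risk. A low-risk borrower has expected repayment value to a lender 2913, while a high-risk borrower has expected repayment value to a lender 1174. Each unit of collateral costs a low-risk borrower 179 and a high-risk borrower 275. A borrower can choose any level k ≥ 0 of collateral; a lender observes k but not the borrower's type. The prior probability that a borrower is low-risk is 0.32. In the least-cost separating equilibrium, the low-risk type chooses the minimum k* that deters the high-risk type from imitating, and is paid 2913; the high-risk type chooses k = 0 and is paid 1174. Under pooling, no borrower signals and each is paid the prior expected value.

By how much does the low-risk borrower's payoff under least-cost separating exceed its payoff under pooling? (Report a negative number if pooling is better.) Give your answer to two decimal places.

Least-cost separating signal: k* solves 1174 = 2913 − 275·k*, so k* = (2913 − 1174)/275 ≈ 6.3236.
Low-risk type's separating payoff: 2913 − 179 × k* = 2913 − 179 × (2913 − 1174)/275 = 2913 − 311281/275 ≈ 1781.0691.
Pooling payoff: 0.32 × 2913 + 0.68 × 1174 = 1730.48.
Difference: 1781.0691 − 1730.48 = 50.5891, i.e. 50.59 to two decimal places.
The low-risk type prefers to separate.

50.59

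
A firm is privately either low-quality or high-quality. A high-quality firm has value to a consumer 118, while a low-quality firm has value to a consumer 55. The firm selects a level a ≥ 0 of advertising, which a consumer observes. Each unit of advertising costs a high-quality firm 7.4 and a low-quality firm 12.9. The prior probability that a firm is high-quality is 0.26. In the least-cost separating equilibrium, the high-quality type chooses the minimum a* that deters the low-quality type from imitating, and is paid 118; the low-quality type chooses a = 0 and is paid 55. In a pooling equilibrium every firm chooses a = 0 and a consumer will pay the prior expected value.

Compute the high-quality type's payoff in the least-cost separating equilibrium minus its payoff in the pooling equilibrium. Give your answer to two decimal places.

10.48

Least-cost separating signal: a* solves 55 = 118 − 12.9·a*, so a* = (118 − 55)/12.9 ≈ 4.8837.
High-quality type's separating payoff: 118 − 7.4 × a* = 118 − 7.4 × (118 − 55)/12.9 = 118 − 466.2/12.9 ≈ 81.8605.
Pooling payoff: 0.26 × 118 + 0.74 × 55 = 71.38.
Difference: 81.8605 − 71.38 = 10.4805, i.e. 10.48 to two decimal places.
The high-quality type prefers to separate.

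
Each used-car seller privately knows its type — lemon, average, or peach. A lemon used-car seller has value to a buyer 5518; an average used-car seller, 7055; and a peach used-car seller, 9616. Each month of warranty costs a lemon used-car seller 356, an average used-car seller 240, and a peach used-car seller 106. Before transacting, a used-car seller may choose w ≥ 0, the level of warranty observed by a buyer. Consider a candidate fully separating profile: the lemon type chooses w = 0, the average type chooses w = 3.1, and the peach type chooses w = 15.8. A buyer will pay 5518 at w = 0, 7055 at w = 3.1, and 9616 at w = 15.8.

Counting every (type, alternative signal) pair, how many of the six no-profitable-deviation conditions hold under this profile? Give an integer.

Lemon (own payoff 5518): to w=3.1 gives 7055 − 356×3.1 = 5951.4 → profitable ✗; to w=15.8 gives 9616 − 356×15.8 = 3991.2 → no gain ✓.
Average (own payoff 7055 − 240×3.1 = 6311): to w=0 gives 5518 → no gain ✓; to w=15.8 gives 9616 − 240×15.8 = 5824 → no gain ✓.
Peach (own payoff 9616 − 106×15.8 = 7941.2): to w=0 gives 5518 → no gain ✓; to w=3.1 gives 7055 − 106×3.1 = 6726.4 → no gain ✓.
5 of the 6 constraints hold; not an equilibrium.

5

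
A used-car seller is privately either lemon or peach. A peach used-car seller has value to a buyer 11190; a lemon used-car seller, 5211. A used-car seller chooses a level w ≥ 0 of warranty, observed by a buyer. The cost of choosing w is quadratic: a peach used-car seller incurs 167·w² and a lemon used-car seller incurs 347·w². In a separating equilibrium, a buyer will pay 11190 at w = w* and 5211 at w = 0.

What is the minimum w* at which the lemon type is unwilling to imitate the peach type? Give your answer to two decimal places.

4.15

The lemon type at w = 0 receives 5211; imitating at w* yields 11190 − 347·w*².
Indifference: 5211 = 11190 − 347·w*², so w*² = (11190 − 5211) / 347 ≈ 17.2305.
w* = √17.2305 ≈ 4.15.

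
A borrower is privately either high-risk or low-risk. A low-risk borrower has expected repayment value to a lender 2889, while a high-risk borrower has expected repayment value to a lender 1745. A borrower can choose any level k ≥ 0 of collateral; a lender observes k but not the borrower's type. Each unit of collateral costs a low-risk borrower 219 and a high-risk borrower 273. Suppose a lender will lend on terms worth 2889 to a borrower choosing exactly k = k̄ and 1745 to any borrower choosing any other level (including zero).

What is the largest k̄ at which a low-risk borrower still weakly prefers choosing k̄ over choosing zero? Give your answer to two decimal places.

5.22

Choosing k̄ yields the low-risk type 2889 − 219·k̄; choosing zero yields 1745.
The low-risk type is indifferent at 2889 − 219·k̄ = 1745, i.e. k̄ = (2889 − 1745) / 219 ≈ 5.22.
For any k̄ above 5.22 the low-risk type would rather pool at zero, so separation collapses.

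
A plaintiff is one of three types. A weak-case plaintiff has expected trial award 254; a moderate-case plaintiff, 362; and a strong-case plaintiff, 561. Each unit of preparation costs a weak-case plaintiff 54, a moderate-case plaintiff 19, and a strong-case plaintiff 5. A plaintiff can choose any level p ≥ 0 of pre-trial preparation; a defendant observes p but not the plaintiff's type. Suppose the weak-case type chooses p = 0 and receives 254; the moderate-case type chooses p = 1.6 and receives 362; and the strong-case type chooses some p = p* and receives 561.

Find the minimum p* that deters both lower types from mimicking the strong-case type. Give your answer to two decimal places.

12.07

Weak-case type (on-path payoff 254) won't mimic when 254 ≥ 561 − 54·p*, i.e. p* ≥ 5.69.
Moderate-case type (on-path payoff 362 − 19×1.6 = 331.6) won't mimic when 331.6 ≥ 561 − 19·p*, i.e. p* ≥ 12.07.
Both must hold, so p* = max(5.69, 12.07) = 12.07. The moderate-case type's constraint binds.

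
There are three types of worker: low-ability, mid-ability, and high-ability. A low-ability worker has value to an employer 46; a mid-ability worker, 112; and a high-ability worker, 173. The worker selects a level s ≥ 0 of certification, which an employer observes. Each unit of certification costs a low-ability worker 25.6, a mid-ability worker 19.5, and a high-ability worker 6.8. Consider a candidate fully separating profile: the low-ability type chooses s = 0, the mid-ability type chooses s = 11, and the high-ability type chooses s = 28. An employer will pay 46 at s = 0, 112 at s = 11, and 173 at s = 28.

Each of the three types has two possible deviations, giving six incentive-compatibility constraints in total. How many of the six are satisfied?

3

Mid-ability (own payoff 112 − 19.5×11 = -102.5): to s=0 gives 46 → profitable ✗; to s=28 gives 173 − 19.5×28 = -373 → no gain ✓.
High-ability (own payoff 173 − 6.8×28 = -17.4): to s=0 gives 46 → profitable ✗; to s=11 gives 112 − 6.8×11 = 37.2 → profitable ✗.
Low-ability (own payoff 46): to s=11 gives 112 − 25.6×11 = -169.6 → no gain ✓; to s=28 gives 173 − 25.6×28 = -543.8 → no gain ✓.
3 of the 6 constraints hold; not an equilibrium.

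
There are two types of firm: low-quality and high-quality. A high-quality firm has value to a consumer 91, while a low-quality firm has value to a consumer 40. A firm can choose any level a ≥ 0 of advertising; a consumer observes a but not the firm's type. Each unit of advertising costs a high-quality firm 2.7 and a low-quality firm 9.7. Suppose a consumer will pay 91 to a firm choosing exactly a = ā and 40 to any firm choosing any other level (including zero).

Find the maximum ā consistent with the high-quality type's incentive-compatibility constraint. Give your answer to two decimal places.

18.89

Choosing ā yields the high-quality type 91 − 2.7·ā; choosing zero yields 40.
The high-quality type is indifferent at 91 − 2.7·ā = 40, i.e. ā = (91 − 40) / 2.7 ≈ 18.89.
For any ā above 18.89 the high-quality type would rather pool at zero, so separation collapses.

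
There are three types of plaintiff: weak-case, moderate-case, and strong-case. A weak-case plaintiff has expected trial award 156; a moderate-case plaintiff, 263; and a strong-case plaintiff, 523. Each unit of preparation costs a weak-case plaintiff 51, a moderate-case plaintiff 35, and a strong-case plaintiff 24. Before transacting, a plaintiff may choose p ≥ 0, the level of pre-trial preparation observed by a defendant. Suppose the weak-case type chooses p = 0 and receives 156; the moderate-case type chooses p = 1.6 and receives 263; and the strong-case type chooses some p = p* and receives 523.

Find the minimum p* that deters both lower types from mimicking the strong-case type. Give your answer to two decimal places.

9.03

Weak-case type (on-path payoff 156) won't mimic when 156 ≥ 523 − 51·p*, i.e. p* ≥ 7.20.
Moderate-case type (on-path payoff 263 − 35×1.6 = 207) won't mimic when 207 ≥ 523 − 35·p*, i.e. p* ≥ 9.03.
Both must hold, so p* = max(7.20, 9.03) = 9.03. The moderate-case type's constraint binds.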